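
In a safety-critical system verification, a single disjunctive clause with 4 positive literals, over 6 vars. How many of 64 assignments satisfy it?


Step 1: Total=2^6=64
Step 2: Unsat when all 4 false: 2^2=4
Step 3: Sat=64-4=60

60


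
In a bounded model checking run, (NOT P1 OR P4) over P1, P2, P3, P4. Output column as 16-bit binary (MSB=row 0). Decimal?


Formula: (NOT P1 OR P4) over P1, P2, P3, P4 (16 rows)
Evaluate each row (bits = P1,P2,P3,P4, MSB first):
  row 0 [0000]: (NOT 0 OR 0) -> 1
  row 1 [0001]: (NOT 0 OR 1) -> 1
  row 2 [0010]: (NOT 0 OR 0) -> 1
  row 3 [0011]: (NOT 0 OR 1) -> 1
  row 4 [0100]: (NOT 0 OR 0) -> 1
  row 5 [0101]: (NOT 0 OR 1) -> 1
  row 6 [0110]: (NOT 0 OR 0) -> 1
  row 7 [0111]: (NOT 0 OR 1) -> 1
  row 8 [1000]: (NOT 1 OR 0) -> 0
  row 9 [1001]: (NOT 1 OR 1) -> 1
  row 10 [1010]: (NOT 1 OR 0) -> 0
  row 11 [1011]: (NOT 1 OR 1) -> 1
  row 12 [1100]: (NOT 1 OR 0) -> 0
  row 13 [1101]: (NOT 1 OR 1) -> 1
  row 14 [1110]: (NOT 1 OR 0) -> 0
  row 15 [1111]: (NOT 1 OR 1) -> 1
Full result column, 4 rows per line (P1,P2 fixed per line; P3,P4 runs 00..11 left to right):
  rows 0-3 [P1,P2=00]: 1111  = hex F
  rows 4-7 [P1,P2=01]: 1111  = hex F
  rows 8-11 [P1,P2=10]: 0101  = hex 5
  rows 12-15 [P1,P2=11]: 0101  = hex 5
Output column (row 0 .. row 15) = 1111111101010101
Output column grouped in 4s = 1111 1111 0101 0101 = 0xFF55
Convert to decimal digit by digit (value = value*16 + digit):
  F -> 15
  15*16 + 15 (F) = 255
  255*16 + 5 = 4085
  4085*16 + 5 = 65365
Decimal = 65365

65365


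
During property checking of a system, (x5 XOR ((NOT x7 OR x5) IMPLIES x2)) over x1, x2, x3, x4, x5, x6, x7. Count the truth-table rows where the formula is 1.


Formula: (x5 XOR ((NOT x7 OR x5) IMPLIES x2)) over 7 vars (128 rows)
Evaluate each row (x1, x2, x3, x4, x5, x6, x7 as bits, MSB first):
  row 0 [0000000]: (0 XOR ((NOT 0 OR 0) IMPLIES 0)) -> 0
  row 1 [0000001]: (0 XOR ((NOT 1 OR 0) IMPLIES 0)) -> 1
  row 2 [0000010]: (0 XOR ((NOT 0 OR 0) IMPLIES 0)) -> 0
  row 3 [0000011]: (0 XOR ((NOT 1 OR 0) IMPLIES 0)) -> 1
  row 4 [0000100]: (1 XOR ((NOT 0 OR 1) IMPLIES 0)) -> 1
  (every remaining row is evaluated the same way; all 128 results are listed next)
Full result column, 8 rows per line (x1,x2,x3,x4 fixed per line; x5,x6,x7 runs 000..111 left to right):
  rows 0-7 [x1,x2,x3,x4=0000]: 01011111  (ones: 6)
  rows 8-15 [x1,x2,x3,x4=0001]: 01011111  (ones: 6)
  rows 16-23 [x1,x2,x3,x4=0010]: 01011111  (ones: 6)
  rows 24-31 [x1,x2,x3,x4=0011]: 01011111  (ones: 6)
  rows 32-39 [x1,x2,x3,x4=0100]: 11110000  (ones: 4)
  rows 40-47 [x1,x2,x3,x4=0101]: 11110000  (ones: 4)
  rows 48-55 [x1,x2,x3,x4=0110]: 11110000  (ones: 4)
  rows 56-63 [x1,x2,x3,x4=0111]: 11110000  (ones: 4)
  rows 64-71 [x1,x2,x3,x4=1000]: 01011111  (ones: 6)
  rows 72-79 [x1,x2,x3,x4=1001]: 01011111  (ones: 6)
  rows 80-87 [x1,x2,x3,x4=1010]: 01011111  (ones: 6)
  rows 88-95 [x1,x2,x3,x4=1011]: 01011111  (ones: 6)
  rows 96-103 [x1,x2,x3,x4=1100]: 11110000  (ones: 4)
  rows 104-111 [x1,x2,x3,x4=1101]: 11110000  (ones: 4)
  rows 112-119 [x1,x2,x3,x4=1110]: 11110000  (ones: 4)
  rows 120-127 [x1,x2,x3,x4=1111]: 11110000  (ones: 4)
Count of 1-rows = 6+6+6+6+4+4+4+4+6+6+6+6+4+4+4+4 = 80

80


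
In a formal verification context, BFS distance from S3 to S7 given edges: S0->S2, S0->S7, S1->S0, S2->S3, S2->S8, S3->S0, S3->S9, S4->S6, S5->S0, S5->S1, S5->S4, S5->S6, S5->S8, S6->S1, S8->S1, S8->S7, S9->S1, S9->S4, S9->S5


BFS layer-by-layer from S3:
  dist 0: {S3}
  dist 1: {S0, S9}
  dist 2: {S1, S2, S4, S5, S7}
  -> S7 reached at distance 2
Shortest path length = 2

2


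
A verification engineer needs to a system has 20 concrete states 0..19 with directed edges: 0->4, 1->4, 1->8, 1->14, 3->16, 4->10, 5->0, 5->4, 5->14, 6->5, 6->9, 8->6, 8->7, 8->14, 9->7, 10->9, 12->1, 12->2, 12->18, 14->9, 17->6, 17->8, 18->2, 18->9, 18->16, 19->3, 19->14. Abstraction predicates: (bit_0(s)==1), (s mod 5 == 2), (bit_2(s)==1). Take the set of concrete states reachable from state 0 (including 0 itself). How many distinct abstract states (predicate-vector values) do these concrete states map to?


BFS from 0:
Concrete reachable: {0, 4, 7, 9, 10}
Abstract via predicates (bit_0(s)==1), (s mod 5 == 2), (bit_2(s)==1):
  (0,0,0) <- {0, 10}
  (0,0,1) <- {4}
  (1,0,0) <- {9}
  (1,1,1) <- {7}
Distinct abstract states = 4

4


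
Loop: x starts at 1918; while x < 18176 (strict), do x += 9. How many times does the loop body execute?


Step 1: x goes from 1918 toward 18176 by 9; the body runs while x<18176, so iterations = ceil((bound-start)/step)
Step 2: Distance=16258
Step 3: ceil(16258/9)=1807

1807


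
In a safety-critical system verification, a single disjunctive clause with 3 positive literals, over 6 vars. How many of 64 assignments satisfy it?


Step 1: Total=2^6=64
Step 2: Unsat when all 3 false: 2^3=8
Step 3: Sat=64-8=56

56


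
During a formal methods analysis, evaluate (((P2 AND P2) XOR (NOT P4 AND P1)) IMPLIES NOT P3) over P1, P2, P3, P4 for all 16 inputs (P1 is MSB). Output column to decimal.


Formula: (((P2 AND P2) XOR (NOT P4 AND P1)) IMPLIES NOT P3) over P1, P2, P3, P4 (16 rows)
Evaluate each row (bits = P1,P2,P3,P4, MSB first):
  row 0 [0000]: (((0 AND 0) XOR (NOT 0 AND 0)) IMPLIES NOT 0) -> 1
  row 1 [0001]: (((0 AND 0) XOR (NOT 1 AND 0)) IMPLIES NOT 0) -> 1
  row 2 [0010]: (((0 AND 0) XOR (NOT 0 AND 0)) IMPLIES NOT 1) -> 1
  row 3 [0011]: (((0 AND 0) XOR (NOT 1 AND 0)) IMPLIES NOT 1) -> 1
  row 4 [0100]: (((1 AND 1) XOR (NOT 0 AND 0)) IMPLIES NOT 0) -> 1
  row 5 [0101]: (((1 AND 1) XOR (NOT 1 AND 0)) IMPLIES NOT 0) -> 1
  row 6 [0110]: (((1 AND 1) XOR (NOT 0 AND 0)) IMPLIES NOT 1) -> 0
  row 7 [0111]: (((1 AND 1) XOR (NOT 1 AND 0)) IMPLIES NOT 1) -> 0
  row 8 [1000]: (((0 AND 0) XOR (NOT 0 AND 1)) IMPLIES NOT 0) -> 1
  row 9 [1001]: (((0 AND 0) XOR (NOT 1 AND 1)) IMPLIES NOT 0) -> 1
  row 10 [1010]: (((0 AND 0) XOR (NOT 0 AND 1)) IMPLIES NOT 1) -> 0
  row 11 [1011]: (((0 AND 0) XOR (NOT 1 AND 1)) IMPLIES NOT 1) -> 1
  row 12 [1100]: (((1 AND 1) XOR (NOT 0 AND 1)) IMPLIES NOT 0) -> 1
  row 13 [1101]: (((1 AND 1) XOR (NOT 1 AND 1)) IMPLIES NOT 0) -> 1
  row 14 [1110]: (((1 AND 1) XOR (NOT 0 AND 1)) IMPLIES NOT 1) -> 1
  row 15 [1111]: (((1 AND 1) XOR (NOT 1 AND 1)) IMPLIES NOT 1) -> 0
Full result column, 4 rows per line (P1,P2 fixed per line; P3,P4 runs 00..11 left to right):
  rows 0-3 [P1,P2=00]: 1111  = hex F
  rows 4-7 [P1,P2=01]: 1100  = hex C
  rows 8-11 [P1,P2=10]: 1101  = hex D
  rows 12-15 [P1,P2=11]: 1110  = hex E
Output column (row 0 .. row 15) = 1111110011011110
Output column grouped in 4s = 1111 1100 1101 1110 = 0xFCDE
Convert to decimal digit by digit (value = value*16 + digit):
  F -> 15
  15*16 + 12 (C) = 252
  252*16 + 13 (D) = 4045
  4045*16 + 14 (E) = 64734
Decimal = 64734

64734


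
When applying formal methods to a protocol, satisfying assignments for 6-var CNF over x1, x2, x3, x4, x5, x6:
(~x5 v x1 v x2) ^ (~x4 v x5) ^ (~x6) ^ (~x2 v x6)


CNF with 4 clauses over 6 vars (64 assignments).
An assignment satisfies CNF iff every clause has >=1 true literal.
Check each row (bits = x1,x2,x3,x4,x5,x6; clause T/F shown):
  row 0 [000000]: clauses=TTTT -> 1
  row 1 [000001]: clauses=TTFT -> 0
  row 2 [000010]: clauses=FTTT -> 0
  row 3 [000011]: clauses=FTFT -> 0
  row 4 [000100]: clauses=TFTT -> 0
  (every remaining row is evaluated the same way; all 64 results are listed next)
Full result column, 8 rows per line (x1,x2,x3 fixed per line; x4,x5,x6 runs 000..111 left to right):
  rows 0-7 [x1,x2,x3=000]: 10000000  (ones: 1)
  rows 8-15 [x1,x2,x3=001]: 10000000  (ones: 1)
  rows 16-23 [x1,x2,x3=010]: 00000000  (ones: 0)
  rows 24-31 [x1,x2,x3=011]: 00000000  (ones: 0)
  rows 32-39 [x1,x2,x3=100]: 10100010  (ones: 3)
  rows 40-47 [x1,x2,x3=101]: 10100010  (ones: 3)
  rows 48-55 [x1,x2,x3=110]: 00000000  (ones: 0)
  rows 56-63 [x1,x2,x3=111]: 00000000  (ones: 0)
Satisfying assignments = 1+1+0+0+3+3+0+0 = 8

8


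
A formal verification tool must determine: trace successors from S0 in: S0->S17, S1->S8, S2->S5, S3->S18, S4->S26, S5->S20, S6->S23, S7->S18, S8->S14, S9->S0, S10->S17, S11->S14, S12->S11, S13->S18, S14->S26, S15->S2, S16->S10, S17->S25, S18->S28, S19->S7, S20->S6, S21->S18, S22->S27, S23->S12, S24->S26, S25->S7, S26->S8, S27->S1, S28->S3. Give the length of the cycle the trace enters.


Trace from S0 until a state repeats:
  S0 -> S17 -> S25 -> S7 -> S18 -> S28 -> S3 -> S18
S18 first seen at step 4, revisited at step 7.
Cycle length = 7 - 4 = 3

3


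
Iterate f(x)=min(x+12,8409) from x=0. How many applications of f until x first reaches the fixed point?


Step 1: x=0, cap=8409, increment=12
Step 2: x grows by 12 each step until capped at 8409; fixed point is x=8409
Step 3: iterations = ceil(8409/12) = 701

701


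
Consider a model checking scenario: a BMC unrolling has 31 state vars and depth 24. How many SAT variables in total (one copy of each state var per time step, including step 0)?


BMC unrolls to depth k, creating one copy of each state var for steps 0..k.
Step count = 24 + 1 = 25 (steps 0 through 24)
Vars per step = 31
Total = 31 * 25 = 775

775


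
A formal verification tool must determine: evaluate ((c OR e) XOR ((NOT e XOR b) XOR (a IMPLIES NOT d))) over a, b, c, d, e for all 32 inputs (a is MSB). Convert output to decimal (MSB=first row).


Formula: ((c OR e) XOR ((NOT e XOR b) XOR (a IMPLIES NOT d))) over a, b, c, d, e (32 rows)
Evaluate each row (bits = a,b,c,d,e, MSB first):
  row 0 [00000]: ((0 OR 0) XOR ((NOT 0 XOR 0) XOR (0 IMPLIES NOT 0))) -> 0
  row 1 [00001]: ((0 OR 1) XOR ((NOT 1 XOR 0) XOR (0 IMPLIES NOT 0))) -> 0
  row 2 [00010]: ((0 OR 0) XOR ((NOT 0 XOR 0) XOR (0 IMPLIES NOT 1))) -> 0
  row 3 [00011]: ((0 OR 1) XOR ((NOT 1 XOR 0) XOR (0 IMPLIES NOT 1))) -> 0
  row 4 [00100]: ((1 OR 0) XOR ((NOT 0 XOR 0) XOR (0 IMPLIES NOT 0))) -> 1
  row 5 [00101]: ((1 OR 1) XOR ((NOT 1 XOR 0) XOR (0 IMPLIES NOT 0))) -> 0
  row 6 [00110]: ((1 OR 0) XOR ((NOT 0 XOR 0) XOR (0 IMPLIES NOT 1))) -> 1
  row 7 [00111]: ((1 OR 1) XOR ((NOT 1 XOR 0) XOR (0 IMPLIES NOT 1))) -> 0
  row 8 [01000]: ((0 OR 0) XOR ((NOT 0 XOR 1) XOR (0 IMPLIES NOT 0))) -> 1
  row 9 [01001]: ((0 OR 1) XOR ((NOT 1 XOR 1) XOR (0 IMPLIES NOT 0))) -> 1
  row 10 [01010]: ((0 OR 0) XOR ((NOT 0 XOR 1) XOR (0 IMPLIES NOT 1))) -> 1
  row 11 [01011]: ((0 OR 1) XOR ((NOT 1 XOR 1) XOR (0 IMPLIES NOT 1))) -> 1
  row 12 [01100]: ((1 OR 0) XOR ((NOT 0 XOR 1) XOR (0 IMPLIES NOT 0))) -> 0
  row 13 [01101]: ((1 OR 1) XOR ((NOT 1 XOR 1) XOR (0 IMPLIES NOT 0))) -> 1
  row 14 [01110]: ((1 OR 0) XOR ((NOT 0 XOR 1) XOR (0 IMPLIES NOT 1))) -> 0
  row 15 [01111]: ((1 OR 1) XOR ((NOT 1 XOR 1) XOR (0 IMPLIES NOT 1))) -> 1
  row 16 [10000]: ((0 OR 0) XOR ((NOT 0 XOR 0) XOR (1 IMPLIES NOT 0))) -> 0
  row 17 [10001]: ((0 OR 1) XOR ((NOT 1 XOR 0) XOR (1 IMPLIES NOT 0))) -> 0
  row 18 [10010]: ((0 OR 0) XOR ((NOT 0 XOR 0) XOR (1 IMPLIES NOT 1))) -> 1
  row 19 [10011]: ((0 OR 1) XOR ((NOT 1 XOR 0) XOR (1 IMPLIES NOT 1))) -> 1
  row 20 [10100]: ((1 OR 0) XOR ((NOT 0 XOR 0) XOR (1 IMPLIES NOT 0))) -> 1
  row 21 [10101]: ((1 OR 1) XOR ((NOT 1 XOR 0) XOR (1 IMPLIES NOT 0))) -> 0
  row 22 [10110]: ((1 OR 0) XOR ((NOT 0 XOR 0) XOR (1 IMPLIES NOT 1))) -> 0
  row 23 [10111]: ((1 OR 1) XOR ((NOT 1 XOR 0) XOR (1 IMPLIES NOT 1))) -> 1
  row 24 [11000]: ((0 OR 0) XOR ((NOT 0 XOR 1) XOR (1 IMPLIES NOT 0))) -> 1
  row 25 [11001]: ((0 OR 1) XOR ((NOT 1 XOR 1) XOR (1 IMPLIES NOT 0))) -> 1
  row 26 [11010]: ((0 OR 0) XOR ((NOT 0 XOR 1) XOR (1 IMPLIES NOT 1))) -> 0
  row 27 [11011]: ((0 OR 1) XOR ((NOT 1 XOR 1) XOR (1 IMPLIES NOT 1))) -> 0
  row 28 [11100]: ((1 OR 0) XOR ((NOT 0 XOR 1) XOR (1 IMPLIES NOT 0))) -> 0
  row 29 [11101]: ((1 OR 1) XOR ((NOT 1 XOR 1) XOR (1 IMPLIES NOT 0))) -> 1
  row 30 [11110]: ((1 OR 0) XOR ((NOT 0 XOR 1) XOR (1 IMPLIES NOT 1))) -> 1
  row 31 [11111]: ((1 OR 1) XOR ((NOT 1 XOR 1) XOR (1 IMPLIES NOT 1))) -> 0
Full result column, 4 rows per line (a,b,c fixed per line; d,e runs 00..11 left to right):
  rows 0-3 [a,b,c=000]: 0000  = hex 0
  rows 4-7 [a,b,c=001]: 1010  = hex A
  rows 8-11 [a,b,c=010]: 1111  = hex F
  rows 12-15 [a,b,c=011]: 0101  = hex 5
  rows 16-19 [a,b,c=100]: 0011  = hex 3
  rows 20-23 [a,b,c=101]: 1001  = hex 9
  rows 24-27 [a,b,c=110]: 1100  = hex C
  rows 28-31 [a,b,c=111]: 0110  = hex 6
Output column (row 0 .. row 31) = 00001010111101010011100111000110
Output column grouped in 4s = 0000 1010 1111 0101 0011 1001 1100 0110 = 0x0AF539C6
Convert to decimal digit by digit (value = value*16 + digit):
  0 -> 0
  0*16 + 10 (A) = 10
  10*16 + 15 (F) = 175
  175*16 + 5 = 2805
  2805*16 + 3 = 44883
  44883*16 + 9 = 718137
  718137*16 + 12 (C) = 11490204
  11490204*16 + 6 = 183843270
Decimal = 183843270

183843270


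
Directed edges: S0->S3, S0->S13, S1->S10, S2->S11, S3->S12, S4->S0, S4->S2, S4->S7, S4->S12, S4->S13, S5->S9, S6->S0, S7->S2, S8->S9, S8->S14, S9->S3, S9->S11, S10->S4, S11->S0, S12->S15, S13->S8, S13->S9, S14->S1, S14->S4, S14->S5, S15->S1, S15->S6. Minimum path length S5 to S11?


BFS layer-by-layer from S5:
  dist 0: {S5}
  dist 1: {S9}
  dist 2: {S3, S11}
  -> S11 reached at distance 2
Shortest path length = 2

2


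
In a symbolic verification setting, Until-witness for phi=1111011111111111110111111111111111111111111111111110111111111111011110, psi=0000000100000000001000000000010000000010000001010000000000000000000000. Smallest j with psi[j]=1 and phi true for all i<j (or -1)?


(phi U psi) at 0: need smallest j with psi[j]=1 and phi[i]=1 for all i in [0,j).
Scan from step 0:
  step 0: phi=1, psi=0 -> continue
  step 1: phi=1, psi=0 -> continue
  step 2: phi=1, psi=0 -> continue
  step 3: phi=1, psi=0 -> continue
  step 4: phi=0 -> phi-prefix broken from here
  step 7: psi=1 but phi already failed -> not a witness
  step 18: psi=1 but phi already failed -> not a witness
  step 29: psi=1 but phi already failed -> not a witness
  step 38: psi=1 but phi already failed -> not a witness
  step 45: psi=1 but phi already failed -> not a witness
  step 47: psi=1 but phi already failed -> not a witness
  end of trace: no witness -> -1
Witness step = -1

-1


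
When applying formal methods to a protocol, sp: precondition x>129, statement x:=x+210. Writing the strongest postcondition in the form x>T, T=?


Formula: sp(P, x:=E) = exists old_x. (x = E[old_x/x]) AND P[old_x/x] (old_x is the value of x before the assignment; eliminate old_x by solving x = E[old_x/x] for old_x)
Step 1: Precondition P: x>129, i.e. old_x > 129
Step 2: Assignment gives x = old_x + 210, so old_x = x - 210
Step 3: Substitute into P: x - 210 > 129
Step 4: Simplify: x > 129+210 = 339

339


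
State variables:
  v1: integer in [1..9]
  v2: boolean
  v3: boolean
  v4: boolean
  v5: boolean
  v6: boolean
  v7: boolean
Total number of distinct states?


State space = product of domain sizes of all variables.
Domain sizes:
  v1 (integer in [1..9]): 9
  v2 (boolean): 2
  v3 (boolean): 2
  v4 (boolean): 2
  v5 (boolean): 2
  v6 (boolean): 2
  v7 (boolean): 2
Product = 9 * 2 * 2 * 2 * 2 * 2 * 2 = 576

576


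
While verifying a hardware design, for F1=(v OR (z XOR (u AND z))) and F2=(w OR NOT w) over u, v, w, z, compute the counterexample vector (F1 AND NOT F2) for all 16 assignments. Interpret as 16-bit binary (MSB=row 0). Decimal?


F1 = (v OR (z XOR (u AND z)))
F2 = (w OR NOT w)
Counterexample to F1=>F2 is where F1=1 and F2=0.
Evaluate each row (bits = u,v,w,z, MSB first):
  row 0 [0000]: F1=0 F2=1 -> F1&~F2 -> 0
  row 1 [0001]: F1=1 F2=1 -> F1&~F2 -> 0
  row 2 [0010]: F1=0 F2=1 -> F1&~F2 -> 0
  row 3 [0011]: F1=1 F2=1 -> F1&~F2 -> 0
  row 4 [0100]: F1=1 F2=1 -> F1&~F2 -> 0
  row 5 [0101]: F1=1 F2=1 -> F1&~F2 -> 0
  row 6 [0110]: F1=1 F2=1 -> F1&~F2 -> 0
  row 7 [0111]: F1=1 F2=1 -> F1&~F2 -> 0
  row 8 [1000]: F1=0 F2=1 -> F1&~F2 -> 0
  row 9 [1001]: F1=0 F2=1 -> F1&~F2 -> 0
  row 10 [1010]: F1=0 F2=1 -> F1&~F2 -> 0
  row 11 [1011]: F1=0 F2=1 -> F1&~F2 -> 0
  row 12 [1100]: F1=1 F2=1 -> F1&~F2 -> 0
  row 13 [1101]: F1=1 F2=1 -> F1&~F2 -> 0
  row 14 [1110]: F1=1 F2=1 -> F1&~F2 -> 0
  row 15 [1111]: F1=1 F2=1 -> F1&~F2 -> 0
Full result column, 4 rows per line (u,v fixed per line; w,z runs 00..11 left to right):
  rows 0-3 [u,v=00]: 0000  = hex 0
  rows 4-7 [u,v=01]: 0000  = hex 0
  rows 8-11 [u,v=10]: 0000  = hex 0
  rows 12-15 [u,v=11]: 0000  = hex 0
Counterexample vector (row 0 .. row 15) = 0000000000000000
Output column grouped in 4s = 0000 0000 0000 0000 = 0x0000
Convert to decimal digit by digit (value = value*16 + digit):
  0 -> 0
  0*16 + 0 = 0
  0*16 + 0 = 0
  0*16 + 0 = 0
Decimal = 0

0


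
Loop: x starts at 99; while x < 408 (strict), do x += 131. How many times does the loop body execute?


Step 1: x goes from 99 toward 408 by 131; the body runs while x<408, so iterations = ceil((bound-start)/step)
Step 2: Distance=309
Step 3: ceil(309/131)=3

3


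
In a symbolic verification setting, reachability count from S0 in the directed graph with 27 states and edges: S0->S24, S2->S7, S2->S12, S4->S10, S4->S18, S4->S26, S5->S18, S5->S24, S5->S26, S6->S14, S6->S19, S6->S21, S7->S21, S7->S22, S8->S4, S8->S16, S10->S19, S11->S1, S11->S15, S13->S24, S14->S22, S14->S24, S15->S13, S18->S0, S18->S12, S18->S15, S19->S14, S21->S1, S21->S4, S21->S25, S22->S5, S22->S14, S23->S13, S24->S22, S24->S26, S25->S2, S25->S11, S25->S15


BFS from S0:
  layer 0: {S0}
  layer 1: {S24}
  layer 2: {S22, S26}
  layer 3: {S5, S14}
  layer 4: {S18}
  layer 5: {S12, S15}
  layer 6: {S13}
Reachable set: {S0, S5, S12, S13, S14, S15, S18, S22, S24, S26}
Count = 10

10


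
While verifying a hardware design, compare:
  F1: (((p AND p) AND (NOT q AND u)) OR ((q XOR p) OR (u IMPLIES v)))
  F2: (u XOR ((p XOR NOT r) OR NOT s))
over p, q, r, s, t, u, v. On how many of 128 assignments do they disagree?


F1 = (((p AND p) AND (NOT q AND u)) OR ((q XOR p) OR (u IMPLIES v)))
F2 = (u XOR ((p XOR NOT r) OR NOT s))
Evaluate both on each of 128 rows (bits = p,q,r,s,t,u,v):
  row 0 [0000000]: F1=1 F2=1 -> 0
  row 1 [0000001]: F1=1 F2=1 -> 0
  row 2 [0000010]: F1=0 F2=0 -> 0
  row 3 [0000011]: F1=1 F2=0 (differ) -> 1
  row 4 [0000100]: F1=1 F2=1 -> 0
  (every remaining row is evaluated the same way; all 128 results are listed next)
Full result column, 8 rows per line (p,q,r,s fixed per line; t,u,v runs 000..111 left to right):
  rows 0-7 [p,q,r,s=0000]: 00010001  (ones: 2)
  rows 8-15 [p,q,r,s=0001]: 00010001  (ones: 2)
  rows 16-23 [p,q,r,s=0010]: 00010001  (ones: 2)
  rows 24-31 [p,q,r,s=0011]: 11101110  (ones: 6)
  rows 32-39 [p,q,r,s=0100]: 00110011  (ones: 4)
  rows 40-47 [p,q,r,s=0101]: 00110011  (ones: 4)
  rows 48-55 [p,q,r,s=0110]: 00110011  (ones: 4)
  rows 56-63 [p,q,r,s=0111]: 11001100  (ones: 4)
  rows 64-71 [p,q,r,s=1000]: 00110011  (ones: 4)
  rows 72-79 [p,q,r,s=1001]: 11001100  (ones: 4)
  rows 80-87 [p,q,r,s=1010]: 00110011  (ones: 4)
  rows 88-95 [p,q,r,s=1011]: 00110011  (ones: 4)
  rows 96-103 [p,q,r,s=1100]: 00010001  (ones: 2)
  rows 104-111 [p,q,r,s=1101]: 11101110  (ones: 6)
  rows 112-119 [p,q,r,s=1110]: 00010001  (ones: 2)
  rows 120-127 [p,q,r,s=1111]: 00010001  (ones: 2)
Disagreements = 2+2+2+6+4+4+4+4+4+4+4+4+2+6+2+2 = 56

56


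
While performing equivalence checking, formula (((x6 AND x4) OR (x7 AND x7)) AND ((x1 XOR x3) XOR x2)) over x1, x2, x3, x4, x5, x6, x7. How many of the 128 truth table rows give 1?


Formula: (((x6 AND x4) OR (x7 AND x7)) AND ((x1 XOR x3) XOR x2)) over 7 vars (128 rows)
Evaluate each row (x1, x2, x3, x4, x5, x6, x7 as bits, MSB first):
  row 0 [0000000]: (((0 AND 0) OR (0 AND 0)) AND ((0 XOR 0) XOR 0)) -> 0
  row 1 [0000001]: (((0 AND 0) OR (1 AND 1)) AND ((0 XOR 0) XOR 0)) -> 0
  row 2 [0000010]: (((1 AND 0) OR (0 AND 0)) AND ((0 XOR 0) XOR 0)) -> 0
  row 3 [0000011]: (((1 AND 0) OR (1 AND 1)) AND ((0 XOR 0) XOR 0)) -> 0
  row 4 [0000100]: (((0 AND 0) OR (0 AND 0)) AND ((0 XOR 0) XOR 0)) -> 0
  (every remaining row is evaluated the same way; all 128 results are listed next)
Full result column, 8 rows per line (x1,x2,x3,x4 fixed per line; x5,x6,x7 runs 000..111 left to right):
  rows 0-7 [x1,x2,x3,x4=0000]: 00000000  (ones: 0)
  rows 8-15 [x1,x2,x3,x4=0001]: 00000000  (ones: 0)
  rows 16-23 [x1,x2,x3,x4=0010]: 01010101  (ones: 4)
  rows 24-31 [x1,x2,x3,x4=0011]: 01110111  (ones: 6)
  rows 32-39 [x1,x2,x3,x4=0100]: 01010101  (ones: 4)
  rows 40-47 [x1,x2,x3,x4=0101]: 01110111  (ones: 6)
  rows 48-55 [x1,x2,x3,x4=0110]: 00000000  (ones: 0)
  rows 56-63 [x1,x2,x3,x4=0111]: 00000000  (ones: 0)
  rows 64-71 [x1,x2,x3,x4=1000]: 01010101  (ones: 4)
  rows 72-79 [x1,x2,x3,x4=1001]: 01110111  (ones: 6)
  rows 80-87 [x1,x2,x3,x4=1010]: 00000000  (ones: 0)
  rows 88-95 [x1,x2,x3,x4=1011]: 00000000  (ones: 0)
  rows 96-103 [x1,x2,x3,x4=1100]: 00000000  (ones: 0)
  rows 104-111 [x1,x2,x3,x4=1101]: 00000000  (ones: 0)
  rows 112-119 [x1,x2,x3,x4=1110]: 01010101  (ones: 4)
  rows 120-127 [x1,x2,x3,x4=1111]: 01110111  (ones: 6)
Count of 1-rows = 0+0+4+6+4+6+0+0+4+6+0+0+0+0+4+6 = 40

40


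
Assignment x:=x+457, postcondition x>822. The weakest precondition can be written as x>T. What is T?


Formula: wp(x:=E, P) = P[E/x] (substitute E for x in postcondition)
Step 1: Postcondition: x>822
Step 2: Substitute x+457 for x: x+457>822
Step 3: Solve for x: x > 822-457 = 365

365


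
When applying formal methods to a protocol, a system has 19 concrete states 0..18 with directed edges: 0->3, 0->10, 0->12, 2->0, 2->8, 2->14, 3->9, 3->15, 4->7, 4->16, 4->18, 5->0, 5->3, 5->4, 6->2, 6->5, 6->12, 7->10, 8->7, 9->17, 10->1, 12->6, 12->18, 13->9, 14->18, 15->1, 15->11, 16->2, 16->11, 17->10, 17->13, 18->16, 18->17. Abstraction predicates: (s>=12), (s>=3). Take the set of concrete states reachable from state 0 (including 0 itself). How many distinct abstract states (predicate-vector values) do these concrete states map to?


BFS from 0:
Concrete reachable: {0, 1, 2, 3, 4, 5, 6, 7, 8, 9, 10, 11, 12, 13, 14, 15, 16, 17, 18}
Abstract via predicates (s>=12), (s>=3):
  (0,0) <- {0, 1, 2}
  (0,1) <- {3, 4, 5, 6, 7, 8, 9, 10, 11}
  (1,1) <- {12, 13, 14, 15, 16, 17, 18}
Distinct abstract states = 3

3


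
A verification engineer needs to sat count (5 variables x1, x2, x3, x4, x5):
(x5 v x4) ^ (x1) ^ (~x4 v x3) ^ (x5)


CNF with 4 clauses over 5 vars (32 assignments).
An assignment satisfies CNF iff every clause has >=1 true literal.
Check each row (bits = x1,x2,x3,x4,x5; clause T/F shown):
  row 0 [00000]: clauses=FFTF -> 0
  row 1 [00001]: clauses=TFTT -> 0
  row 2 [00010]: clauses=TFFF -> 0
  row 3 [00011]: clauses=TFFT -> 0
  row 4 [00100]: clauses=FFTF -> 0
  row 5 [00101]: clauses=TFTT -> 0
  row 6 [00110]: clauses=TFTF -> 0
  row 7 [00111]: clauses=TFTT -> 0
  row 8 [01000]: clauses=FFTF -> 0
  row 9 [01001]: clauses=TFTT -> 0
  row 10 [01010]: clauses=TFFF -> 0
  row 11 [01011]: clauses=TFFT -> 0
  row 12 [01100]: clauses=FFTF -> 0
  row 13 [01101]: clauses=TFTT -> 0
  row 14 [01110]: clauses=TFTF -> 0
  row 15 [01111]: clauses=TFTT -> 0
  row 16 [10000]: clauses=FTTF -> 0
  row 17 [10001]: clauses=TTTT -> 1
  row 18 [10010]: clauses=TTFF -> 0
  row 19 [10011]: clauses=TTFT -> 0
  row 20 [10100]: clauses=FTTF -> 0
  row 21 [10101]: clauses=TTTT -> 1
  row 22 [10110]: clauses=TTTF -> 0
  row 23 [10111]: clauses=TTTT -> 1
  row 24 [11000]: clauses=FTTF -> 0
  row 25 [11001]: clauses=TTTT -> 1
  row 26 [11010]: clauses=TTFF -> 0
  row 27 [11011]: clauses=TTFT -> 0
  row 28 [11100]: clauses=FTTF -> 0
  row 29 [11101]: clauses=TTTT -> 1
  row 30 [11110]: clauses=TTTF -> 0
  row 31 [11111]: clauses=TTTT -> 1
Full result column, 8 rows per line (x1,x2 fixed per line; x3,x4,x5 runs 000..111 left to right):
  rows 0-7 [x1,x2=00]: 00000000  (ones: 0)
  rows 8-15 [x1,x2=01]: 00000000  (ones: 0)
  rows 16-23 [x1,x2=10]: 01000101  (ones: 3)
  rows 24-31 [x1,x2=11]: 01000101  (ones: 3)
Satisfying assignments = 0+0+3+3 = 6

6


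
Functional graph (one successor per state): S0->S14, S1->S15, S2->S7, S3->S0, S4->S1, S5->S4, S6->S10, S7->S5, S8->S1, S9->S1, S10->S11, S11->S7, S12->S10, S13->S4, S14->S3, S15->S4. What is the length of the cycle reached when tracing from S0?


Trace from S0 until a state repeats:
  S0 -> S14 -> S3 -> S0
S0 first seen at step 0, revisited at step 3.
Cycle length = 3 - 0 = 3

3


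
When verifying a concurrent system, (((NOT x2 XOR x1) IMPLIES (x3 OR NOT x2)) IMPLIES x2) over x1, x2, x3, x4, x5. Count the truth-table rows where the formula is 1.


Formula: (((NOT x2 XOR x1) IMPLIES (x3 OR NOT x2)) IMPLIES x2) over 5 vars (32 rows)
Evaluate each row (x1, x2, x3, x4, x5 as bits, MSB first):
  row 0 [00000]: (((NOT 0 XOR 0) IMPLIES (0 OR NOT 0)) IMPLIES 0) -> 0
  row 1 [00001]: (((NOT 0 XOR 0) IMPLIES (0 OR NOT 0)) IMPLIES 0) -> 0
  row 2 [00010]: (((NOT 0 XOR 0) IMPLIES (0 OR NOT 0)) IMPLIES 0) -> 0
  row 3 [00011]: (((NOT 0 XOR 0) IMPLIES (0 OR NOT 0)) IMPLIES 0) -> 0
  row 4 [00100]: (((NOT 0 XOR 0) IMPLIES (1 OR NOT 0)) IMPLIES 0) -> 0
  row 5 [00101]: (((NOT 0 XOR 0) IMPLIES (1 OR NOT 0)) IMPLIES 0) -> 0
  row 6 [00110]: (((NOT 0 XOR 0) IMPLIES (1 OR NOT 0)) IMPLIES 0) -> 0
  row 7 [00111]: (((NOT 0 XOR 0) IMPLIES (1 OR NOT 0)) IMPLIES 0) -> 0
  row 8 [01000]: (((NOT 1 XOR 0) IMPLIES (0 OR NOT 1)) IMPLIES 1) -> 1
  row 9 [01001]: (((NOT 1 XOR 0) IMPLIES (0 OR NOT 1)) IMPLIES 1) -> 1
  row 10 [01010]: (((NOT 1 XOR 0) IMPLIES (0 OR NOT 1)) IMPLIES 1) -> 1
  row 11 [01011]: (((NOT 1 XOR 0) IMPLIES (0 OR NOT 1)) IMPLIES 1) -> 1
  row 12 [01100]: (((NOT 1 XOR 0) IMPLIES (1 OR NOT 1)) IMPLIES 1) -> 1
  row 13 [01101]: (((NOT 1 XOR 0) IMPLIES (1 OR NOT 1)) IMPLIES 1) -> 1
  row 14 [01110]: (((NOT 1 XOR 0) IMPLIES (1 OR NOT 1)) IMPLIES 1) -> 1
  row 15 [01111]: (((NOT 1 XOR 0) IMPLIES (1 OR NOT 1)) IMPLIES 1) -> 1
  row 16 [10000]: (((NOT 0 XOR 1) IMPLIES (0 OR NOT 0)) IMPLIES 0) -> 0
  row 17 [10001]: (((NOT 0 XOR 1) IMPLIES (0 OR NOT 0)) IMPLIES 0) -> 0
  row 18 [10010]: (((NOT 0 XOR 1) IMPLIES (0 OR NOT 0)) IMPLIES 0) -> 0
  row 19 [10011]: (((NOT 0 XOR 1) IMPLIES (0 OR NOT 0)) IMPLIES 0) -> 0
  row 20 [10100]: (((NOT 0 XOR 1) IMPLIES (1 OR NOT 0)) IMPLIES 0) -> 0
  row 21 [10101]: (((NOT 0 XOR 1) IMPLIES (1 OR NOT 0)) IMPLIES 0) -> 0
  row 22 [10110]: (((NOT 0 XOR 1) IMPLIES (1 OR NOT 0)) IMPLIES 0) -> 0
  row 23 [10111]: (((NOT 0 XOR 1) IMPLIES (1 OR NOT 0)) IMPLIES 0) -> 0
  row 24 [11000]: (((NOT 1 XOR 1) IMPLIES (0 OR NOT 1)) IMPLIES 1) -> 1
  row 25 [11001]: (((NOT 1 XOR 1) IMPLIES (0 OR NOT 1)) IMPLIES 1) -> 1
  row 26 [11010]: (((NOT 1 XOR 1) IMPLIES (0 OR NOT 1)) IMPLIES 1) -> 1
  row 27 [11011]: (((NOT 1 XOR 1) IMPLIES (0 OR NOT 1)) IMPLIES 1) -> 1
  row 28 [11100]: (((NOT 1 XOR 1) IMPLIES (1 OR NOT 1)) IMPLIES 1) -> 1
  row 29 [11101]: (((NOT 1 XOR 1) IMPLIES (1 OR NOT 1)) IMPLIES 1) -> 1
  row 30 [11110]: (((NOT 1 XOR 1) IMPLIES (1 OR NOT 1)) IMPLIES 1) -> 1
  row 31 [11111]: (((NOT 1 XOR 1) IMPLIES (1 OR NOT 1)) IMPLIES 1) -> 1
Full result column, 8 rows per line (x1,x2 fixed per line; x3,x4,x5 runs 000..111 left to right):
  rows 0-7 [x1,x2=00]: 00000000  (ones: 0)
  rows 8-15 [x1,x2=01]: 11111111  (ones: 8)
  rows 16-23 [x1,x2=10]: 00000000  (ones: 0)
  rows 24-31 [x1,x2=11]: 11111111  (ones: 8)
Count of 1-rows = 0+8+0+8 = 16

16


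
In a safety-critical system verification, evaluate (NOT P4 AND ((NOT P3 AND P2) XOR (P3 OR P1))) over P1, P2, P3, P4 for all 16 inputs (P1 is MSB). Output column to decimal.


Formula: (NOT P4 AND ((NOT P3 AND P2) XOR (P3 OR P1))) over P1, P2, P3, P4 (16 rows)
Evaluate each row (bits = P1,P2,P3,P4, MSB first):
  row 0 [0000]: (NOT 0 AND ((NOT 0 AND 0) XOR (0 OR 0))) -> 0
  row 1 [0001]: (NOT 1 AND ((NOT 0 AND 0) XOR (0 OR 0))) -> 0
  row 2 [0010]: (NOT 0 AND ((NOT 1 AND 0) XOR (1 OR 0))) -> 1
  row 3 [0011]: (NOT 1 AND ((NOT 1 AND 0) XOR (1 OR 0))) -> 0
  row 4 [0100]: (NOT 0 AND ((NOT 0 AND 1) XOR (0 OR 0))) -> 1
  row 5 [0101]: (NOT 1 AND ((NOT 0 AND 1) XOR (0 OR 0))) -> 0
  row 6 [0110]: (NOT 0 AND ((NOT 1 AND 1) XOR (1 OR 0))) -> 1
  row 7 [0111]: (NOT 1 AND ((NOT 1 AND 1) XOR (1 OR 0))) -> 0
  row 8 [1000]: (NOT 0 AND ((NOT 0 AND 0) XOR (0 OR 1))) -> 1
  row 9 [1001]: (NOT 1 AND ((NOT 0 AND 0) XOR (0 OR 1))) -> 0
  row 10 [1010]: (NOT 0 AND ((NOT 1 AND 0) XOR (1 OR 1))) -> 1
  row 11 [1011]: (NOT 1 AND ((NOT 1 AND 0) XOR (1 OR 1))) -> 0
  row 12 [1100]: (NOT 0 AND ((NOT 0 AND 1) XOR (0 OR 1))) -> 0
  row 13 [1101]: (NOT 1 AND ((NOT 0 AND 1) XOR (0 OR 1))) -> 0
  row 14 [1110]: (NOT 0 AND ((NOT 1 AND 1) XOR (1 OR 1))) -> 1
  row 15 [1111]: (NOT 1 AND ((NOT 1 AND 1) XOR (1 OR 1))) -> 0
Full result column, 4 rows per line (P1,P2 fixed per line; P3,P4 runs 00..11 left to right):
  rows 0-3 [P1,P2=00]: 0010  = hex 2
  rows 4-7 [P1,P2=01]: 1010  = hex A
  rows 8-11 [P1,P2=10]: 1010  = hex A
  rows 12-15 [P1,P2=11]: 0010  = hex 2
Output column (row 0 .. row 15) = 0010101010100010
Output column grouped in 4s = 0010 1010 1010 0010 = 0x2AA2
Convert to decimal digit by digit (value = value*16 + digit):
  2 -> 2
  2*16 + 10 (A) = 42
  42*16 + 10 (A) = 682
  682*16 + 2 = 10914
Decimal = 10914

10914


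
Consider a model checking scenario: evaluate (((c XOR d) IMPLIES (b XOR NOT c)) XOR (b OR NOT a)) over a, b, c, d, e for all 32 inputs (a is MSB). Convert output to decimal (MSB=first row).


Formula: (((c XOR d) IMPLIES (b XOR NOT c)) XOR (b OR NOT a)) over a, b, c, d, e (32 rows)
Evaluate each row (bits = a,b,c,d,e, MSB first):
  row 0 [00000]: (((0 XOR 0) IMPLIES (0 XOR NOT 0)) XOR (0 OR NOT 0)) -> 0
  row 1 [00001]: (((0 XOR 0) IMPLIES (0 XOR NOT 0)) XOR (0 OR NOT 0)) -> 0
  row 2 [00010]: (((0 XOR 1) IMPLIES (0 XOR NOT 0)) XOR (0 OR NOT 0)) -> 0
  row 3 [00011]: (((0 XOR 1) IMPLIES (0 XOR NOT 0)) XOR (0 OR NOT 0)) -> 0
  row 4 [00100]: (((1 XOR 0) IMPLIES (0 XOR NOT 1)) XOR (0 OR NOT 0)) -> 1
  row 5 [00101]: (((1 XOR 0) IMPLIES (0 XOR NOT 1)) XOR (0 OR NOT 0)) -> 1
  row 6 [00110]: (((1 XOR 1) IMPLIES (0 XOR NOT 1)) XOR (0 OR NOT 0)) -> 0
  row 7 [00111]: (((1 XOR 1) IMPLIES (0 XOR NOT 1)) XOR (0 OR NOT 0)) -> 0
  row 8 [01000]: (((0 XOR 0) IMPLIES (1 XOR NOT 0)) XOR (1 OR NOT 0)) -> 0
  row 9 [01001]: (((0 XOR 0) IMPLIES (1 XOR NOT 0)) XOR (1 OR NOT 0)) -> 0
  row 10 [01010]: (((0 XOR 1) IMPLIES (1 XOR NOT 0)) XOR (1 OR NOT 0)) -> 1
  row 11 [01011]: (((0 XOR 1) IMPLIES (1 XOR NOT 0)) XOR (1 OR NOT 0)) -> 1
  row 12 [01100]: (((1 XOR 0) IMPLIES (1 XOR NOT 1)) XOR (1 OR NOT 0)) -> 0
  row 13 [01101]: (((1 XOR 0) IMPLIES (1 XOR NOT 1)) XOR (1 OR NOT 0)) -> 0
  row 14 [01110]: (((1 XOR 1) IMPLIES (1 XOR NOT 1)) XOR (1 OR NOT 0)) -> 0
  row 15 [01111]: (((1 XOR 1) IMPLIES (1 XOR NOT 1)) XOR (1 OR NOT 0)) -> 0
  row 16 [10000]: (((0 XOR 0) IMPLIES (0 XOR NOT 0)) XOR (0 OR NOT 1)) -> 1
  row 17 [10001]: (((0 XOR 0) IMPLIES (0 XOR NOT 0)) XOR (0 OR NOT 1)) -> 1
  row 18 [10010]: (((0 XOR 1) IMPLIES (0 XOR NOT 0)) XOR (0 OR NOT 1)) -> 1
  row 19 [10011]: (((0 XOR 1) IMPLIES (0 XOR NOT 0)) XOR (0 OR NOT 1)) -> 1
  row 20 [10100]: (((1 XOR 0) IMPLIES (0 XOR NOT 1)) XOR (0 OR NOT 1)) -> 0
  row 21 [10101]: (((1 XOR 0) IMPLIES (0 XOR NOT 1)) XOR (0 OR NOT 1)) -> 0
  row 22 [10110]: (((1 XOR 1) IMPLIES (0 XOR NOT 1)) XOR (0 OR NOT 1)) -> 1
  row 23 [10111]: (((1 XOR 1) IMPLIES (0 XOR NOT 1)) XOR (0 OR NOT 1)) -> 1
  row 24 [11000]: (((0 XOR 0) IMPLIES (1 XOR NOT 0)) XOR (1 OR NOT 1)) -> 0
  row 25 [11001]: (((0 XOR 0) IMPLIES (1 XOR NOT 0)) XOR (1 OR NOT 1)) -> 0
  row 26 [11010]: (((0 XOR 1) IMPLIES (1 XOR NOT 0)) XOR (1 OR NOT 1)) -> 1
  row 27 [11011]: (((0 XOR 1) IMPLIES (1 XOR NOT 0)) XOR (1 OR NOT 1)) -> 1
  row 28 [11100]: (((1 XOR 0) IMPLIES (1 XOR NOT 1)) XOR (1 OR NOT 1)) -> 0
  row 29 [11101]: (((1 XOR 0) IMPLIES (1 XOR NOT 1)) XOR (1 OR NOT 1)) -> 0
  row 30 [11110]: (((1 XOR 1) IMPLIES (1 XOR NOT 1)) XOR (1 OR NOT 1)) -> 0
  row 31 [11111]: (((1 XOR 1) IMPLIES (1 XOR NOT 1)) XOR (1 OR NOT 1)) -> 0
Full result column, 4 rows per line (a,b,c fixed per line; d,e runs 00..11 left to right):
  rows 0-3 [a,b,c=000]: 0000  = hex 0
  rows 4-7 [a,b,c=001]: 1100  = hex C
  rows 8-11 [a,b,c=010]: 0011  = hex 3
  rows 12-15 [a,b,c=011]: 0000  = hex 0
  rows 16-19 [a,b,c=100]: 1111  = hex F
  rows 20-23 [a,b,c=101]: 0011  = hex 3
  rows 24-27 [a,b,c=110]: 0011  = hex 3
  rows 28-31 [a,b,c=111]: 0000  = hex 0
Output column (row 0 .. row 31) = 00001100001100001111001100110000
Output column grouped in 4s = 0000 1100 0011 0000 1111 0011 0011 0000 = 0x0C30F330
Convert to decimal digit by digit (value = value*16 + digit):
  0 -> 0
  0*16 + 12 (C) = 12
  12*16 + 3 = 195
  195*16 + 0 = 3120
  3120*16 + 15 (F) = 49935
  49935*16 + 3 = 798963
  798963*16 + 3 = 12783411
  12783411*16 + 0 = 204534576
Decimal = 204534576

204534576


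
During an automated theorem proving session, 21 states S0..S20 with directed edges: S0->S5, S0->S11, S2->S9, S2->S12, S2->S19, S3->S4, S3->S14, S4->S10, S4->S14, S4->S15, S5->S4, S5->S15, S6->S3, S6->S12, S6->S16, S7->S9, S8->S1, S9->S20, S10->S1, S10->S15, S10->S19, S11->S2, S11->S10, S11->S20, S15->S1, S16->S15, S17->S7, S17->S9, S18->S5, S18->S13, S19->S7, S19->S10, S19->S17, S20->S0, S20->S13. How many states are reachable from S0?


BFS from S0:
  layer 0: {S0}
  layer 1: {S5, S11}
  layer 2: {S2, S4, S10, S15, S20}
  layer 3: {S1, S9, S12, S13, S14, S19}
  layer 4: {S7, S17}
Reachable set: {S0, S1, S2, S4, S5, S7, S9, S10, S11, S12, S13, S14, S15, S17, S19, S20}
Count = 16

16


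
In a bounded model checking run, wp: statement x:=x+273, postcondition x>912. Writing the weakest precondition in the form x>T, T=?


Formula: wp(x:=E, P) = P[E/x] (substitute E for x in postcondition)
Step 1: Postcondition: x>912
Step 2: Substitute x+273 for x: x+273>912
Step 3: Solve for x: x > 912-273 = 639

639


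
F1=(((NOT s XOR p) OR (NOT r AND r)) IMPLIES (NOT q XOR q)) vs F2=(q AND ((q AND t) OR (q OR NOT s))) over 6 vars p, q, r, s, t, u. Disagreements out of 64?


F1 = (((NOT s XOR p) OR (NOT r AND r)) IMPLIES (NOT q XOR q))
F2 = (q AND ((q AND t) OR (q OR NOT s)))
Evaluate both on each of 64 rows (bits = p,q,r,s,t,u):
  row 0 [000000]: F1=1 F2=0 (differ) -> 1
  row 1 [000001]: F1=1 F2=0 (differ) -> 1
  row 2 [000010]: F1=1 F2=0 (differ) -> 1
  row 3 [000011]: F1=1 F2=0 (differ) -> 1
  row 4 [000100]: F1=1 F2=0 (differ) -> 1
  (every remaining row is evaluated the same way; all 64 results are listed next)
Full result column, 8 rows per line (p,q,r fixed per line; s,t,u runs 000..111 left to right):
  rows 0-7 [p,q,r=000]: 11111111  (ones: 8)
  rows 8-15 [p,q,r=001]: 11111111  (ones: 8)
  rows 16-23 [p,q,r=010]: 00000000  (ones: 0)
  rows 24-31 [p,q,r=011]: 00000000  (ones: 0)
  rows 32-39 [p,q,r=100]: 11111111  (ones: 8)
  rows 40-47 [p,q,r=101]: 11111111  (ones: 8)
  rows 48-55 [p,q,r=110]: 00000000  (ones: 0)
  rows 56-63 [p,q,r=111]: 00000000  (ones: 0)
Disagreements = 8+8+0+0+8+8+0+0 = 32

32


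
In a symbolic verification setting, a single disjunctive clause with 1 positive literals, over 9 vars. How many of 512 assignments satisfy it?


Step 1: Total=2^9=512
Step 2: Unsat when all 1 false: 2^8=256
Step 3: Sat=512-256=256

256


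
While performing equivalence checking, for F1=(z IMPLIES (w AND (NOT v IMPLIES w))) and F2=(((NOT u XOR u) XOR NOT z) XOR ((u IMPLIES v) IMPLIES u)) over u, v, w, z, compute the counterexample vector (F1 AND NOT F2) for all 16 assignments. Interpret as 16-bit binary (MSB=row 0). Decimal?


F1 = (z IMPLIES (w AND (NOT v IMPLIES w)))
F2 = (((NOT u XOR u) XOR NOT z) XOR ((u IMPLIES v) IMPLIES u))
Counterexample to F1=>F2 is where F1=1 and F2=0.
Evaluate each row (bits = u,v,w,z, MSB first):
  row 0 [0000]: F1=1 F2=0 -> F1&~F2 -> 1
  row 1 [0001]: F1=0 F2=1 -> F1&~F2 -> 0
  row 2 [0010]: F1=1 F2=0 -> F1&~F2 -> 1
  row 3 [0011]: F1=1 F2=1 -> F1&~F2 -> 0
  row 4 [0100]: F1=1 F2=0 -> F1&~F2 -> 1
  row 5 [0101]: F1=0 F2=1 -> F1&~F2 -> 0
  row 6 [0110]: F1=1 F2=0 -> F1&~F2 -> 1
  row 7 [0111]: F1=1 F2=1 -> F1&~F2 -> 0
  row 8 [1000]: F1=1 F2=1 -> F1&~F2 -> 0
  row 9 [1001]: F1=0 F2=0 -> F1&~F2 -> 0
  row 10 [1010]: F1=1 F2=1 -> F1&~F2 -> 0
  row 11 [1011]: F1=1 F2=0 -> F1&~F2 -> 1
  row 12 [1100]: F1=1 F2=1 -> F1&~F2 -> 0
  row 13 [1101]: F1=0 F2=0 -> F1&~F2 -> 0
  row 14 [1110]: F1=1 F2=1 -> F1&~F2 -> 0
  row 15 [1111]: F1=1 F2=0 -> F1&~F2 -> 1
Full result column, 4 rows per line (u,v fixed per line; w,z runs 00..11 left to right):
  rows 0-3 [u,v=00]: 1010  = hex A
  rows 4-7 [u,v=01]: 1010  = hex A
  rows 8-11 [u,v=10]: 0001  = hex 1
  rows 12-15 [u,v=11]: 0001  = hex 1
Counterexample vector (row 0 .. row 15) = 1010101000010001
Output column grouped in 4s = 1010 1010 0001 0001 = 0xAA11
Convert to decimal digit by digit (value = value*16 + digit):
  A -> 10
  10*16 + 10 (A) = 170
  170*16 + 1 = 2721
  2721*16 + 1 = 43537
Decimal = 43537

43537


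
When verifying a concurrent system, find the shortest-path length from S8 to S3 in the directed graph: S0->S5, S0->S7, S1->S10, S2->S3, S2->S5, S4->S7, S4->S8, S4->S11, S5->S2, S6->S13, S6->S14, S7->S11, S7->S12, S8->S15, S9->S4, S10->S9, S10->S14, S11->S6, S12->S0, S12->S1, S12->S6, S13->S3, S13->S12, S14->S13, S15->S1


BFS layer-by-layer from S8:
  dist 0: {S8}
  dist 1: {S15}
  dist 2: {S1}
  dist 3: {S10}
  dist 4: {S9, S14}
  dist 5: {S4, S13}
  dist 6: {S3, S7, S11, S12}
  -> S3 reached at distance 6
Shortest path length = 6

6


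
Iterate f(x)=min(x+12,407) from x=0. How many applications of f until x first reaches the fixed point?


Step 1: x=0, cap=407, increment=12
Step 2: x grows by 12 each step until capped at 407; fixed point is x=407
Step 3: iterations = ceil(407/12) = 34

34


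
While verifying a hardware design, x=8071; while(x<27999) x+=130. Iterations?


Step 1: x goes from 8071 toward 27999 by 130; the body runs while x<27999, so iterations = ceil((bound-start)/step)
Step 2: Distance=19928
Step 3: ceil(19928/130)=154

154


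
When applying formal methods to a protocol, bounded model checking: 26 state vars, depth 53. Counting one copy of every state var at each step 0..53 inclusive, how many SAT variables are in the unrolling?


BMC unrolls to depth k, creating one copy of each state var for steps 0..k.
Step count = 53 + 1 = 54 (steps 0 through 53)
Vars per step = 26
Total = 26 * 54 = 1404

1404


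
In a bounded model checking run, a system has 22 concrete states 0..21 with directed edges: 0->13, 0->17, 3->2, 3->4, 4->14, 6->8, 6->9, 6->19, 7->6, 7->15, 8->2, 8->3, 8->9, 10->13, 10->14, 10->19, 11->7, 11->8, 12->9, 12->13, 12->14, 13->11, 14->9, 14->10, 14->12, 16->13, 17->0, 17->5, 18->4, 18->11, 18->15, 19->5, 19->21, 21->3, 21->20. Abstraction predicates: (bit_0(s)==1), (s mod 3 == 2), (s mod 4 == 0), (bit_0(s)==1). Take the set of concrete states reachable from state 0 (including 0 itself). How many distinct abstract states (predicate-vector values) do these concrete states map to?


BFS from 0:
Concrete reachable: {0, 2, 3, 4, 5, 6, 7, 8, 9, 10, 11, 12, 13, 14, 15, 17, 19, 20, 21}
Abstract via predicates (bit_0(s)==1), (s mod 3 == 2), (s mod 4 == 0), (bit_0(s)==1):
  (0,0,0,0) <- {6, 10}
  (0,0,1,0) <- {0, 4, 12}
  (0,1,0,0) <- {2, 14}
  (0,1,1,0) <- {8, 20}
  (1,0,0,1) <- {3, 7, 9, 13, 15, 19, 21}
  (1,1,0,1) <- {5, 11, 17}
Distinct abstract states = 6

6


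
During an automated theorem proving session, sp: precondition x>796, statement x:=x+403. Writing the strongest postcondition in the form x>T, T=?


Formula: sp(P, x:=E) = exists old_x. (x = E[old_x/x]) AND P[old_x/x] (old_x is the value of x before the assignment; eliminate old_x by solving x = E[old_x/x] for old_x)
Step 1: Precondition P: x>796, i.e. old_x > 796
Step 2: Assignment gives x = old_x + 403, so old_x = x - 403
Step 3: Substitute into P: x - 403 > 796
Step 4: Simplify: x > 796+403 = 1199

1199


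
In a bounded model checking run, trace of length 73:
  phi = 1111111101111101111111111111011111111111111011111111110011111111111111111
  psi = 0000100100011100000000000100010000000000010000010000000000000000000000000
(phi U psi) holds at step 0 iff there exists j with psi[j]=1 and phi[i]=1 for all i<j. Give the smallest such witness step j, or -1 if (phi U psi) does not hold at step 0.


(phi U psi) at 0: need smallest j with psi[j]=1 and phi[i]=1 for all i in [0,j).
Scan from step 0:
  step 0: phi=1, psi=0 -> continue
  step 1: phi=1, psi=0 -> continue
  step 2: phi=1, psi=0 -> continue
  step 3: phi=1, psi=0 -> continue
  step 4: psi=1 and phi held for [0,4) -> witness found
Witness step = 4

4


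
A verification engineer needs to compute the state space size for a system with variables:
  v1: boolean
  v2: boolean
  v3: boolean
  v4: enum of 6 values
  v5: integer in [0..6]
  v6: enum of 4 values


State space = product of domain sizes of all variables.
Domain sizes:
  v1 (boolean): 2
  v2 (boolean): 2
  v3 (boolean): 2
  v4 (enum of 6 values): 6
  v5 (integer in [0..6]): 7
  v6 (enum of 4 values): 4
Product = 2 * 2 * 2 * 6 * 7 * 4 = 1344

1344
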